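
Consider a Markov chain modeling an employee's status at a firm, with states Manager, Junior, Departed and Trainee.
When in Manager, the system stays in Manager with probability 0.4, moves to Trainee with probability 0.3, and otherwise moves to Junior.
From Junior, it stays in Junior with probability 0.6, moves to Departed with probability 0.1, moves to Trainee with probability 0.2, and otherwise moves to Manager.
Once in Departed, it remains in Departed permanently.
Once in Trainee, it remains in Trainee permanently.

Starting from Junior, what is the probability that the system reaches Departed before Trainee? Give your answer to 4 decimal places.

0.2857

Let h(s) be the probability of absorption at Departed starting from transient state s. Then h(Departed) = 1 and h(Trainee) = 0. By first-step analysis:
h(Manager) = 0.4·h(Manager) + 0.3·h(Junior) + 0.3·0
h(Junior) = 0.1·h(Manager) + 0.6·h(Junior) + 0.1·1 + 0.2·0
Solving: h(Manager) = 0.1429, h(Junior) = 0.2857.
Starting from Junior, the probability is 0.2857.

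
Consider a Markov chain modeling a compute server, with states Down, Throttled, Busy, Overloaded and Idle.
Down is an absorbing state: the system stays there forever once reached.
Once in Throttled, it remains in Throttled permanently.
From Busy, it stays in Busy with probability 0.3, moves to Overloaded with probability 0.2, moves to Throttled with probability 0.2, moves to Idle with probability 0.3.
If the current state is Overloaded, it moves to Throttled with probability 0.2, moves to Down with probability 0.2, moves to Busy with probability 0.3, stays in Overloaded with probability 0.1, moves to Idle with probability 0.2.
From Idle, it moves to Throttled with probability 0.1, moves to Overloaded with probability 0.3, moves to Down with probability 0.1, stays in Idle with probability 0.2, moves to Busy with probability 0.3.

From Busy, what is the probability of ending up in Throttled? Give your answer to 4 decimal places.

Let h(s) be the probability of absorption at Throttled starting from transient state s. Then h(Throttled) = 1 and h(Down) = 0. By first-step analysis:
h(Busy) = 0.2·1 + 0.3·h(Busy) + 0.2·h(Overloaded) + 0.3·h(Idle)
h(Overloaded) = 0.2·0 + 0.2·1 + 0.3·h(Busy) + 0.1·h(Overloaded) + 0.2·h(Idle)
h(Idle) = 0.1·0 + 0.1·1 + 0.3·h(Busy) + 0.3·h(Overloaded) + 0.2·h(Idle)
Solving: h(Busy) = 0.7245, h(Overloaded) = 0.6020, h(Idle) = 0.6224.
Starting from Busy, the probability is 0.7245.

0.7245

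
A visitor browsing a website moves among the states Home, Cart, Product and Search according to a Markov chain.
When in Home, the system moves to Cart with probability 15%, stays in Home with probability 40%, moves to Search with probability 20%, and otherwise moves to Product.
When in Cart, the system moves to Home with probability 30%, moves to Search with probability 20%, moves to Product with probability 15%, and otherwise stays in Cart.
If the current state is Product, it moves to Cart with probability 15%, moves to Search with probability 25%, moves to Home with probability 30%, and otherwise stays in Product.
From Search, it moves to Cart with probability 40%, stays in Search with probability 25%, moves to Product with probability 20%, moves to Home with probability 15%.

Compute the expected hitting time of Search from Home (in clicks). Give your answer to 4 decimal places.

Let t(s) be the expected number of clicks to first reach Search from state s, with t(Search) = 0. Conditioning on the first click:
t(Home) = 1 + 0.4·t(Home) + 0.15·t(Cart) + 0.25·t(Product)
t(Cart) = 1 + 0.3·t(Home) + 0.35·t(Cart) + 0.15·t(Product)
t(Product) = 1 + 0.3·t(Home) + 0.15·t(Cart) + 0.3·t(Product)
Solving: t(Home) = 4.7132, t(Cart) = 4.7442, t(Product) = 4.4651.
Expected clicks from Home to Search: 4.7132.

4.7132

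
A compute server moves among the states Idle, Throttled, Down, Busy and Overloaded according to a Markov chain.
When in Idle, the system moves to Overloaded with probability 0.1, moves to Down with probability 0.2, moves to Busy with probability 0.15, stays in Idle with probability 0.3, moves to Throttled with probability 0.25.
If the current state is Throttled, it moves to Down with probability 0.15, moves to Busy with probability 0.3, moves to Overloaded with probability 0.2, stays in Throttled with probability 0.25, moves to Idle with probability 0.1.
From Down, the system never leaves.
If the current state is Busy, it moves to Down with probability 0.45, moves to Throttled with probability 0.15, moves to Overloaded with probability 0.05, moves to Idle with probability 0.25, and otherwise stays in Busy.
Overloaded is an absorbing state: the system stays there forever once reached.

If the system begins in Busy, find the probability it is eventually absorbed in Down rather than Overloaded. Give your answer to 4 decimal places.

0.7868

Let h(s) be the probability of absorption at Down starting from transient state s. Then h(Down) = 1 and h(Overloaded) = 0. By first-step analysis:
h(Idle) = 0.3·h(Idle) + 0.25·h(Throttled) + 0.2·1 + 0.15·h(Busy) + 0.1·0
h(Throttled) = 0.1·h(Idle) + 0.25·h(Throttled) + 0.15·1 + 0.3·h(Busy) + 0.2·0
h(Busy) = 0.25·h(Idle) + 0.15·h(Throttled) + 0.45·1 + 0.1·h(Busy) + 0.05·0
Solving: h(Idle) = 0.6701, h(Throttled) = 0.6041, h(Busy) = 0.7868.
Starting from Busy, the probability is 0.7868.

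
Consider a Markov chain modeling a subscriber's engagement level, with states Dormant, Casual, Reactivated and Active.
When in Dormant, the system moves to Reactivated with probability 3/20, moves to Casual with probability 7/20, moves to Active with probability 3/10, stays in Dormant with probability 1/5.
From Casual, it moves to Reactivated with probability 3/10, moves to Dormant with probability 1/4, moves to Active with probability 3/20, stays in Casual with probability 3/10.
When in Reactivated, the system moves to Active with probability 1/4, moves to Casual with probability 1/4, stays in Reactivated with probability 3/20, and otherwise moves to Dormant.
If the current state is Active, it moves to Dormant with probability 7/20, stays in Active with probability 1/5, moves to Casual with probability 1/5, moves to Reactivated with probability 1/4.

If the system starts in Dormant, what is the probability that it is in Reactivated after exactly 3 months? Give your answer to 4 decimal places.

Propagate the distribution vector 3 months from Dormant.
After 0 months: (1.0000, 0.0000, 0.0000, 0.0000)
After 1 month: (0.2000, 0.3500, 0.1500, 0.3000)
After 2 months: (0.2850, 0.2725, 0.2325, 0.2100)
After 3 months: (0.2800, 0.2816, 0.2119, 0.2265)
P(in Reactivated after 3 months) = 0.2119

0.2119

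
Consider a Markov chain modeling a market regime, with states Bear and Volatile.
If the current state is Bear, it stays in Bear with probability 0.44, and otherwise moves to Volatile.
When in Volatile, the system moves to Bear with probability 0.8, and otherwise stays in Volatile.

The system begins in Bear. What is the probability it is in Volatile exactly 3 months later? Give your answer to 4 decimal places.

Propagate the distribution vector 3 months from Bear.
After 0 months: (1.0000, 0.0000)
After 1 month: (0.4400, 0.5600)
After 2 months: (0.6416, 0.3584)
After 3 months: (0.5690, 0.4310)
P(in Volatile after 3 months) = 0.4310

0.4310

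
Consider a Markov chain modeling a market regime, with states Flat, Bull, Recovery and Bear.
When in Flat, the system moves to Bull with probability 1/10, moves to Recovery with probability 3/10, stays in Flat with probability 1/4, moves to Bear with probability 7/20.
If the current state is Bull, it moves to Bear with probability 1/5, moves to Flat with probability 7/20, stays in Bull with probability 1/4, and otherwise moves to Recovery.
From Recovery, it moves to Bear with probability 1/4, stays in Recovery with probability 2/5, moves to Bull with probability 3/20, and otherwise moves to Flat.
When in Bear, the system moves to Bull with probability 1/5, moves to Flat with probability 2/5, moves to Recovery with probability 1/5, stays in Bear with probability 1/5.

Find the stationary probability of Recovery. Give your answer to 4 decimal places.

0.2864

Let the stationary distribution be π with π = πP and π_1 + π_2 + π_3 + π_4 = 1.
π_1 = 0.25·π_1 + 0.35·π_2 + 0.2·π_3 + 0.4·π_4
π_2 = 0.1·π_1 + 0.25·π_2 + 0.15·π_3 + 0.2·π_4
π_3 = 0.3·π_1 + 0.2·π_2 + 0.4·π_3 + 0.2·π_4
Solving with the normalization constraint gives π = (0.2909, 0.1648, 0.2864, 0.2579).
So the stationary probability of Recovery is 0.2864.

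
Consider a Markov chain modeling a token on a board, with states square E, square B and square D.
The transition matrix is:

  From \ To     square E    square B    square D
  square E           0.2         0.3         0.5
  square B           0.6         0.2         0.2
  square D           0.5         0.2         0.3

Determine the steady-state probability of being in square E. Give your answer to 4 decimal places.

0.4031

Let the stationary distribution be π with π = πP and π_1 + π_2 + π_3 = 1.
π_1 = 0.2·π_1 + 0.6·π_2 + 0.5·π_3
π_2 = 0.3·π_1 + 0.2·π_2 + 0.2·π_3
Solving with the normalization constraint gives π = (0.4031, 0.2403, 0.3566).
So the stationary probability of square E is 0.4031.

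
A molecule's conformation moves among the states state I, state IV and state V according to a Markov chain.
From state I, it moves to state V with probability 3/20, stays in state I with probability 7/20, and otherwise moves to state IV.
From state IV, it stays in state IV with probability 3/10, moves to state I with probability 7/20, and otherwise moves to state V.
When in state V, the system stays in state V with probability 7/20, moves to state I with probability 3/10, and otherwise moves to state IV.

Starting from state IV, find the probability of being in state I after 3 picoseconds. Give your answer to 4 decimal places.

Propagate the distribution vector 3 picoseconds from state IV.
After 0 picoseconds: (0.0000, 1.0000, 0.0000)
After 1 picosecond: (0.3500, 0.3000, 0.3500)
After 2 picoseconds: (0.3325, 0.3875, 0.2800)
After 3 picoseconds: (0.3360, 0.3805, 0.2835)
P(in state I after 3 picoseconds) = 0.3360

0.3360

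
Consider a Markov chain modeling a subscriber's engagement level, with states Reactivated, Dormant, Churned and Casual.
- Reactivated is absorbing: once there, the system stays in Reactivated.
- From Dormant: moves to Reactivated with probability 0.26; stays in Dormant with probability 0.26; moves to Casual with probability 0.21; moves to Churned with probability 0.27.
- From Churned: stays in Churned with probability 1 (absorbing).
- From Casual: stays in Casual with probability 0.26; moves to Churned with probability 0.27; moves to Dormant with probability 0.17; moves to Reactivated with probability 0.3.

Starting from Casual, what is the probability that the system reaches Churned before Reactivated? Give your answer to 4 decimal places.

0.4800

Let h(s) be the probability of absorption at Churned starting from transient state s. Then h(Churned) = 1 and h(Reactivated) = 0. By first-step analysis:
h(Dormant) = 0.26·0 + 0.26·h(Dormant) + 0.27·1 + 0.21·h(Casual)
h(Casual) = 0.3·0 + 0.17·h(Dormant) + 0.27·1 + 0.26·h(Casual)
Solving: h(Dormant) = 0.5011, h(Casual) = 0.4800.
Starting from Casual, the probability is 0.4800.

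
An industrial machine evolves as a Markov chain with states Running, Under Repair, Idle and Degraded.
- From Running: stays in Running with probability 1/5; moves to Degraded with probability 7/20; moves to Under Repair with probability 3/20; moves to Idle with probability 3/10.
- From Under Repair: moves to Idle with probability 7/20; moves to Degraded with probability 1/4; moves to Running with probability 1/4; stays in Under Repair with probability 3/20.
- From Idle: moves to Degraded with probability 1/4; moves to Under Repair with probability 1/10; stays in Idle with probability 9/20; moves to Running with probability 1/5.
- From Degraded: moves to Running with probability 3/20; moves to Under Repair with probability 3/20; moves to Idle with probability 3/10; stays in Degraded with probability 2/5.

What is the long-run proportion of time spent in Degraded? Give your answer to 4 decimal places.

0.3166

Let the stationary distribution be π with π = πP and π_1 + π_2 + π_3 + π_4 = 1.
π_1 = 0.2·π_1 + 0.25·π_2 + 0.2·π_3 + 0.15·π_4
π_2 = 0.15·π_1 + 0.15·π_2 + 0.1·π_3 + 0.15·π_4
π_3 = 0.3·π_1 + 0.35·π_2 + 0.45·π_3 + 0.3·π_4
Solving with the normalization constraint gives π = (0.1908, 0.1320, 0.3607, 0.3166).
So the stationary probability of Degraded is 0.3166.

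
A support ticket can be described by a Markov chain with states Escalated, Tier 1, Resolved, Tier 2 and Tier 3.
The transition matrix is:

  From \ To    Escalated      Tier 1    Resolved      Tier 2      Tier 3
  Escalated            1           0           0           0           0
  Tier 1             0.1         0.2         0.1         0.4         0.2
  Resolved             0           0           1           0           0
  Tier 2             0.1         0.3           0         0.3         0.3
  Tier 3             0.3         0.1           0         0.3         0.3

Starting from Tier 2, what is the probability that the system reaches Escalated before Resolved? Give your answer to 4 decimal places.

Let h(s) be the probability of absorption at Escalated starting from transient state s. Then h(Escalated) = 1 and h(Resolved) = 0. By first-step analysis:
h(Tier 1) = 0.1·1 + 0.2·h(Tier 1) + 0.1·0 + 0.4·h(Tier 2) + 0.2·h(Tier 3)
h(Tier 2) = 0.1·1 + 0.3·h(Tier 1) + 0.3·h(Tier 2) + 0.3·h(Tier 3)
h(Tier 3) = 0.3·1 + 0.1·h(Tier 1) + 0.3·h(Tier 2) + 0.3·h(Tier 3)
Solving: h(Tier 1) = 0.7917, h(Tier 2) = 0.8750, h(Tier 3) = 0.9167.
Starting from Tier 2, the probability is 0.8750.

0.8750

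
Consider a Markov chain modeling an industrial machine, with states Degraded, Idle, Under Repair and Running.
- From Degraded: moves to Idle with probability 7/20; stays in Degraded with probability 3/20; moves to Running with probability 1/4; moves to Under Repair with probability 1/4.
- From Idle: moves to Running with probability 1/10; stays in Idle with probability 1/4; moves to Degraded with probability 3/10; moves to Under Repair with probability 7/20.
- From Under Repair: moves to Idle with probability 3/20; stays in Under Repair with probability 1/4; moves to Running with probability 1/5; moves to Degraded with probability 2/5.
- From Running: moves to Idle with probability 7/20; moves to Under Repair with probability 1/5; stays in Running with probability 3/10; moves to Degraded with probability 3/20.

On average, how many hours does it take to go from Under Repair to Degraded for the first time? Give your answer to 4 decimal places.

Let t(s) be the expected number of hours to first reach Degraded from state s, with t(Degraded) = 0. Conditioning on the first hour:
t(Idle) = 1 + 0.25·t(Idle) + 0.35·t(Under Repair) + 0.1·t(Running)
t(Under Repair) = 1 + 0.15·t(Idle) + 0.25·t(Under Repair) + 0.2·t(Running)
t(Running) = 1 + 0.35·t(Idle) + 0.2·t(Under Repair) + 0.3·t(Running)
Solving: t(Idle) = 3.2754, t(Under Repair) = 3.0375, t(Running) = 3.9341.
Expected hours from Under Repair to Degraded: 3.0375.

3.0375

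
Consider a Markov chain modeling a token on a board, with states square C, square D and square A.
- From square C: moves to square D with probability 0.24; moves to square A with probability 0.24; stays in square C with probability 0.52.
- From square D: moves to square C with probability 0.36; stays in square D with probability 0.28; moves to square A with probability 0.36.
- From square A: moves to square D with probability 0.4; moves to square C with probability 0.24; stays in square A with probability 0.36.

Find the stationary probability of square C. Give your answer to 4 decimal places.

Let the stationary distribution be π with π = πP and π_1 + π_2 + π_3 = 1.
π_1 = 0.52·π_1 + 0.36·π_2 + 0.24·π_3
π_2 = 0.24·π_1 + 0.28·π_2 + 0.4·π_3
Solving with the normalization constraint gives π = (0.3837, 0.3023, 0.3140).
So the stationary probability of square C is 0.3837.

0.3837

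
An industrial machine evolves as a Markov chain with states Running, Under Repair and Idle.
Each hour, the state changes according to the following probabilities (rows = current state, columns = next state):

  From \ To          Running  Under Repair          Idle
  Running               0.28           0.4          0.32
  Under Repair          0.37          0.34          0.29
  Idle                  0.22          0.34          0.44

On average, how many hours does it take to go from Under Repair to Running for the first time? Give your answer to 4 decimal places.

3.1365

Let t(s) be the expected number of hours to first reach Running from state s, with t(Running) = 0. Conditioning on the first hour:
t(Under Repair) = 1 + 0.34·t(Under Repair) + 0.29·t(Idle)
t(Idle) = 1 + 0.34·t(Under Repair) + 0.44·t(Idle)
Solving: t(Under Repair) = 3.1365, t(Idle) = 3.6900.
Expected hours from Under Repair to Running: 3.1365.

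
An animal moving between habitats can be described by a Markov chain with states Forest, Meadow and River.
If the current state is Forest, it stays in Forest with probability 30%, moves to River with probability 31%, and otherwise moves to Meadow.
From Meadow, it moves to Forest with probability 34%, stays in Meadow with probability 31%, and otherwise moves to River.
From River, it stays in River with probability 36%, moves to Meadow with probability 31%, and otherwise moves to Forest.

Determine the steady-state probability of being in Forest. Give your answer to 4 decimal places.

0.3236

Let the stationary distribution be π with π = πP and π_1 + π_2 + π_3 = 1.
π_1 = 0.3·π_1 + 0.34·π_2 + 0.33·π_3
π_2 = 0.39·π_1 + 0.31·π_2 + 0.31·π_3
Solving with the normalization constraint gives π = (0.3236, 0.3359, 0.3405).
So the stationary probability of Forest is 0.3236.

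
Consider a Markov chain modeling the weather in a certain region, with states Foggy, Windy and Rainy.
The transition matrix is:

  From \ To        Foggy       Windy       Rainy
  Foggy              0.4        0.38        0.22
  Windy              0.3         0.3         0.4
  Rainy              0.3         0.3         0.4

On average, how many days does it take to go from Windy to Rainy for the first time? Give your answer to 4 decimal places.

2.9412

Let t(s) be the expected number of days to first reach Rainy from state s, with t(Rainy) = 0. Conditioning on the first day:
t(Foggy) = 1 + 0.4·t(Foggy) + 0.38·t(Windy)
t(Windy) = 1 + 0.3·t(Foggy) + 0.3·t(Windy)
Solving: t(Foggy) = 3.5294, t(Windy) = 2.9412.
Expected days from Windy to Rainy: 2.9412.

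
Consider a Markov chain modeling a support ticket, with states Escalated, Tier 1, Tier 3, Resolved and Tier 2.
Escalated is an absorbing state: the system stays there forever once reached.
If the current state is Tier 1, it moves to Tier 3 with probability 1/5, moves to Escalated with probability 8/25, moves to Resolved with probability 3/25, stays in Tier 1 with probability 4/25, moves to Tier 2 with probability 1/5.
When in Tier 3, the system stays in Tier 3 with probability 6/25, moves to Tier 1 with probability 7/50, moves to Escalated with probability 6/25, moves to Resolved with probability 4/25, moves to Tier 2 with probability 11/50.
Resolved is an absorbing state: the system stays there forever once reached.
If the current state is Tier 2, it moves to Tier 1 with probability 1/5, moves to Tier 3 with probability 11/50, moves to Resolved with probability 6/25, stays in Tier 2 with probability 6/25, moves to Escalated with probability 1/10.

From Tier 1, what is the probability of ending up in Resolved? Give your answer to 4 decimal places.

0.3755

Let h(s) be the probability of absorption at Resolved starting from transient state s. Then h(Resolved) = 1 and h(Escalated) = 0. By first-step analysis:
h(Tier 1) = 0.32·0 + 0.16·h(Tier 1) + 0.2·h(Tier 3) + 0.12·1 + 0.2·h(Tier 2)
h(Tier 3) = 0.24·0 + 0.14·h(Tier 1) + 0.24·h(Tier 3) + 0.16·1 + 0.22·h(Tier 2)
h(Tier 2) = 0.1·0 + 0.2·h(Tier 1) + 0.22·h(Tier 3) + 0.24·1 + 0.24·h(Tier 2)
Solving: h(Tier 1) = 0.3755, h(Tier 3) = 0.4363, h(Tier 2) = 0.5409.
Starting from Tier 1, the probability is 0.3755.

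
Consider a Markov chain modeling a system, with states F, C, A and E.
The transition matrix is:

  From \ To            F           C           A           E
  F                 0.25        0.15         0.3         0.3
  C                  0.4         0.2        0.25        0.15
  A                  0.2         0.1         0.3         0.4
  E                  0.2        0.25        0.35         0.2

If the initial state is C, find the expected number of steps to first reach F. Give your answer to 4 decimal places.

3.3815

Let t(s) be the expected number of steps to first reach F from state s, with t(F) = 0. Conditioning on the first step:
t(C) = 1 + 0.2·t(C) + 0.25·t(A) + 0.15·t(E)
t(A) = 1 + 0.1·t(C) + 0.3·t(A) + 0.4·t(E)
t(E) = 1 + 0.25·t(C) + 0.35·t(A) + 0.2·t(E)
Solving: t(C) = 3.3815, t(A) = 4.3064, t(E) = 4.1908.
Expected steps from C to F: 3.3815.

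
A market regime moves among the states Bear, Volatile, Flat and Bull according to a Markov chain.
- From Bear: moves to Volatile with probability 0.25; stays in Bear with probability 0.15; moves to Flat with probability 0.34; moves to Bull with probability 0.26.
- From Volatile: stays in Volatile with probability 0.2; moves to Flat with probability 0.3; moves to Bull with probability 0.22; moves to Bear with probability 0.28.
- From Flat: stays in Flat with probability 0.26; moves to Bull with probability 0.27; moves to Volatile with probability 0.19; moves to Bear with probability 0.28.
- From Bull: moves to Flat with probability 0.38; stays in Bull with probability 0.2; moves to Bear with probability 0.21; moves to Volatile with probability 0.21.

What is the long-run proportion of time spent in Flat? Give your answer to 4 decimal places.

0.3159

Let the stationary distribution be π with π = πP and π_1 + π_2 + π_3 + π_4 = 1.
π_1 = 0.15·π_1 + 0.28·π_2 + 0.28·π_3 + 0.21·π_4
π_2 = 0.25·π_1 + 0.2·π_2 + 0.19·π_3 + 0.21·π_4
π_3 = 0.34·π_1 + 0.3·π_2 + 0.26·π_3 + 0.38·π_4
Solving with the normalization constraint gives π = (0.2329, 0.2109, 0.3159, 0.2403).
So the stationary probability of Flat is 0.3159.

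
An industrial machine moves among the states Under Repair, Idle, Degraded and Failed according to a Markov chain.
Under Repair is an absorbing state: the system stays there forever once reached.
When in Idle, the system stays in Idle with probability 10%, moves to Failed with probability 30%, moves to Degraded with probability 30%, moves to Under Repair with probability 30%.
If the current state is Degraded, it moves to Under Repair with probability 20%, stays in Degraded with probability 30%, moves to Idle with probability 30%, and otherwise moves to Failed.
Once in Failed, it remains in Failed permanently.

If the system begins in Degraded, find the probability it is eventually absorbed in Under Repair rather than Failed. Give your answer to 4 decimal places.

Let h(s) be the probability of absorption at Under Repair starting from transient state s. Then h(Under Repair) = 1 and h(Failed) = 0. By first-step analysis:
h(Idle) = 0.3·1 + 0.1·h(Idle) + 0.3·h(Degraded) + 0.3·0
h(Degraded) = 0.2·1 + 0.3·h(Idle) + 0.3·h(Degraded) + 0.2·0
Solving: h(Idle) = 0.5000, h(Degraded) = 0.5000.
Starting from Degraded, the probability is 0.5000.

0.5000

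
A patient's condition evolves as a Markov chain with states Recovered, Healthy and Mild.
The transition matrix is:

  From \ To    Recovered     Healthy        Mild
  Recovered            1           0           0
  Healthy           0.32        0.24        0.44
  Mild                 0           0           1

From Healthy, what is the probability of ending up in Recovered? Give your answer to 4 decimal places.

0.4211

Let h(s) be the probability of absorption at Recovered starting from transient state s. Then h(Recovered) = 1 and h(Mild) = 0. By first-step analysis:
h(Healthy) = 0.32·1 + 0.24·h(Healthy) + 0.44·0
Solving: h(Healthy) = 0.4211.
Starting from Healthy, the probability is 0.4211.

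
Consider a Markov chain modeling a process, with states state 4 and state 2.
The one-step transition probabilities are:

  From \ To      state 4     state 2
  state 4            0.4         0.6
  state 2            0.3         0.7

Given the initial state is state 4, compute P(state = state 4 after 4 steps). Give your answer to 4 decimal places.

0.3334

Propagate the distribution vector 4 steps from state 4.
After 0 steps: (1.0000, 0.0000)
After 1 step: (0.4000, 0.6000)
After 2 steps: (0.3400, 0.6600)
After 3 steps: (0.3340, 0.6660)
After 4 steps: (0.3334, 0.6666)
P(in state 4 after 4 steps) = 0.3334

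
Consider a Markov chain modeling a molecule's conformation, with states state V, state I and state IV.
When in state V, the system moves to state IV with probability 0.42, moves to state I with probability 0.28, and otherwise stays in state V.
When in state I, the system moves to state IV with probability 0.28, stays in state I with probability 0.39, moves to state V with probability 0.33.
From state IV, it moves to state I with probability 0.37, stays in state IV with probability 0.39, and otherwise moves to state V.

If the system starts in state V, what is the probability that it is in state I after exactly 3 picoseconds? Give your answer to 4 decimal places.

Propagate the distribution vector 3 picoseconds from state V.
After 0 picoseconds: (1.0000, 0.0000, 0.0000)
After 1 picosecond: (0.3000, 0.2800, 0.4200)
After 2 picoseconds: (0.2832, 0.3486, 0.3682)
After 3 picoseconds: (0.2884, 0.3515, 0.3602)
P(in state I after 3 picoseconds) = 0.3515

0.3515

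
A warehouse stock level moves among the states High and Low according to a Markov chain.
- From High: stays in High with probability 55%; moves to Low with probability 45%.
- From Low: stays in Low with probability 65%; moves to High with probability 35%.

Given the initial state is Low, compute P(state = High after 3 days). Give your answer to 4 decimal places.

Propagate the distribution vector 3 days from Low.
After 0 days: (0.0000, 1.0000)
After 1 day: (0.3500, 0.6500)
After 2 days: (0.4200, 0.5800)
After 3 days: (0.4340, 0.5660)
P(in High after 3 days) = 0.4340

0.4340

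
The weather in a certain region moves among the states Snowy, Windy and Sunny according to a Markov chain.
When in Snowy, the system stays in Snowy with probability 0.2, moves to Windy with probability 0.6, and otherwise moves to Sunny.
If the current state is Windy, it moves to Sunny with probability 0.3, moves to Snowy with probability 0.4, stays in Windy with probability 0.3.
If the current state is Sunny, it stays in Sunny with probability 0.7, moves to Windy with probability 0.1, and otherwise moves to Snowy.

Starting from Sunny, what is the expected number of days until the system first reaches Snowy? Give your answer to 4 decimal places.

Let t(s) be the expected number of days to first reach Snowy from state s, with t(Snowy) = 0. Conditioning on the first day:
t(Windy) = 1 + 0.3·t(Windy) + 0.3·t(Sunny)
t(Sunny) = 1 + 0.1·t(Windy) + 0.7·t(Sunny)
Solving: t(Windy) = 3.3333, t(Sunny) = 4.4444.
Expected days from Sunny to Snowy: 4.4444.

4.4444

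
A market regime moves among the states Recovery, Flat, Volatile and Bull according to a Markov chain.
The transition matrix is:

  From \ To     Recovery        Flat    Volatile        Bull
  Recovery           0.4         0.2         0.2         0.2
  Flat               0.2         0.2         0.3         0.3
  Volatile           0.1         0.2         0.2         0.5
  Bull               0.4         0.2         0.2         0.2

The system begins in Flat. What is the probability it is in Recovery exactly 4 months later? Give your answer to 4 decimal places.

0.2940

Propagate the distribution vector 4 months from Flat.
After 0 months: (0.0000, 1.0000, 0.0000, 0.0000)
After 1 month: (0.2000, 0.2000, 0.3000, 0.3000)
After 2 months: (0.2700, 0.2000, 0.2200, 0.3100)
After 3 months: (0.2940, 0.2000, 0.2200, 0.2860)
After 4 months: (0.2940, 0.2000, 0.2200, 0.2860)
P(in Recovery after 4 months) = 0.2940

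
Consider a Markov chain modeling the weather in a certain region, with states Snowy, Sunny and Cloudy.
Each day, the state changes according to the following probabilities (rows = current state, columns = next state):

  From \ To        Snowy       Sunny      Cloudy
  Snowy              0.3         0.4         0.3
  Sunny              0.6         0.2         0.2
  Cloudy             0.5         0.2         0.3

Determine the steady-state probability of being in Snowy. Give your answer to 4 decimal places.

Let the stationary distribution be π with π = πP and π_1 + π_2 + π_3 = 1.
π_1 = 0.3·π_1 + 0.6·π_2 + 0.5·π_3
π_2 = 0.4·π_1 + 0.2·π_2 + 0.2·π_3
Solving with the normalization constraint gives π = (0.4407, 0.2881, 0.2712).
So the stationary probability of Snowy is 0.4407.

0.4407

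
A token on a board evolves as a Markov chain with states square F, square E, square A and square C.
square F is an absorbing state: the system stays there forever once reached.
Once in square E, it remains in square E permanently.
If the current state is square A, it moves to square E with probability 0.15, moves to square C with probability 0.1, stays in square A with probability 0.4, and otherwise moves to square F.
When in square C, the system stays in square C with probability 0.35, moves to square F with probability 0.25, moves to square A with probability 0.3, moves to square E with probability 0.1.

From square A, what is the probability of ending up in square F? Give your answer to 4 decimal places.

Let h(s) be the probability of absorption at square F starting from transient state s. Then h(square F) = 1 and h(square E) = 0. By first-step analysis:
h(square A) = 0.35·1 + 0.15·0 + 0.4·h(square A) + 0.1·h(square C)
h(square C) = 0.25·1 + 0.1·0 + 0.3·h(square A) + 0.35·h(square C)
Solving: h(square A) = 0.7014, h(square C) = 0.7083.
Starting from square A, the probability is 0.7014.

0.7014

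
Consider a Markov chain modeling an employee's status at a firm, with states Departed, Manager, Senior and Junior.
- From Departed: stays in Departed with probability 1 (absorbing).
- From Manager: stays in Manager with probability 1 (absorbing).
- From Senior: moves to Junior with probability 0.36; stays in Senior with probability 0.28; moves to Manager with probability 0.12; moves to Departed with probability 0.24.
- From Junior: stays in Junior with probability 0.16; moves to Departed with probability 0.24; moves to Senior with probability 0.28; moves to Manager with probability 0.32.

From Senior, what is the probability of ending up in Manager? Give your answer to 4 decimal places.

0.4286

Let h(s) be the probability of absorption at Manager starting from transient state s. Then h(Manager) = 1 and h(Departed) = 0. By first-step analysis:
h(Senior) = 0.24·0 + 0.12·1 + 0.28·h(Senior) + 0.36·h(Junior)
h(Junior) = 0.24·0 + 0.32·1 + 0.28·h(Senior) + 0.16·h(Junior)
Solving: h(Senior) = 0.4286, h(Junior) = 0.5238.
Starting from Senior, the probability is 0.4286.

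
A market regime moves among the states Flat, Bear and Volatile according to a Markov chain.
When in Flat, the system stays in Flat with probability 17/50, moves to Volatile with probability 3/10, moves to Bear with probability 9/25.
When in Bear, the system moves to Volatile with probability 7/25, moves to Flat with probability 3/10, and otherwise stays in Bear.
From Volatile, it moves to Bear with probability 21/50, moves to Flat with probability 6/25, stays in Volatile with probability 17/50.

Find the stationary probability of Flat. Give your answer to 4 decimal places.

0.2935

Let the stationary distribution be π with π = πP and π_1 + π_2 + π_3 = 1.
π_1 = 0.34·π_1 + 0.3·π_2 + 0.24·π_3
π_2 = 0.36·π_1 + 0.42·π_2 + 0.42·π_3
Solving with the normalization constraint gives π = (0.2935, 0.4024, 0.3041).
So the stationary probability of Flat is 0.2935.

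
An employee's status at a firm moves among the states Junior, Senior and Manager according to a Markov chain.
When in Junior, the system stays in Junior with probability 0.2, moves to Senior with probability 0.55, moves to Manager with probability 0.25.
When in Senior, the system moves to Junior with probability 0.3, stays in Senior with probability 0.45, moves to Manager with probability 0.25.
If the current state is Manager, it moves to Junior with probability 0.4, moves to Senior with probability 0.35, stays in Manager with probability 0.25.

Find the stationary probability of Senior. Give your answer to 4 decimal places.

0.4545

Let the stationary distribution be π with π = πP and π_1 + π_2 + π_3 = 1.
π_1 = 0.2·π_1 + 0.3·π_2 + 0.4·π_3
π_2 = 0.55·π_1 + 0.45·π_2 + 0.35·π_3
Solving with the normalization constraint gives π = (0.2955, 0.4545, 0.2500).
So the stationary probability of Senior is 0.4545.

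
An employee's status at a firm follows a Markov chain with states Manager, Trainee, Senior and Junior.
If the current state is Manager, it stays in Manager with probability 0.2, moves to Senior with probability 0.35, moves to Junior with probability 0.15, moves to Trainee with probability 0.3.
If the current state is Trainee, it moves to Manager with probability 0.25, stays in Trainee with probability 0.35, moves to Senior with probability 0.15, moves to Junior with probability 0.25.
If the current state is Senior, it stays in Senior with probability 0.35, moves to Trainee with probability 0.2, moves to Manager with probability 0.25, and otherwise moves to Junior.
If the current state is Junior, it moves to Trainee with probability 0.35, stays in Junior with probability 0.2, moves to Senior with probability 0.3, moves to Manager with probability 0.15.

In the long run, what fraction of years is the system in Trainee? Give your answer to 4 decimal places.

0.2970

Let the stationary distribution be π with π = πP and π_1 + π_2 + π_3 + π_4 = 1.
π_1 = 0.2·π_1 + 0.25·π_2 + 0.25·π_3 + 0.15·π_4
π_2 = 0.3·π_1 + 0.35·π_2 + 0.2·π_3 + 0.35·π_4
π_3 = 0.35·π_1 + 0.15·π_2 + 0.35·π_3 + 0.3·π_4
Solving with the normalization constraint gives π = (0.2187, 0.2970, 0.2804, 0.2039).
So the stationary probability of Trainee is 0.2970.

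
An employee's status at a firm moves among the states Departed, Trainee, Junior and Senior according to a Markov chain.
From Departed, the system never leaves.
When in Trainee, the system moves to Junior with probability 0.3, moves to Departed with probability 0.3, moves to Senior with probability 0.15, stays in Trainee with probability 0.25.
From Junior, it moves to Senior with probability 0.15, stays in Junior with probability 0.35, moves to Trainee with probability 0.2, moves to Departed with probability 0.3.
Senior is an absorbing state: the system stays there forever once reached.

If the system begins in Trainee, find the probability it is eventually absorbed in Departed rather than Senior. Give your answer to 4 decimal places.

Let h(s) be the probability of absorption at Departed starting from transient state s. Then h(Departed) = 1 and h(Senior) = 0. By first-step analysis:
h(Trainee) = 0.3·1 + 0.25·h(Trainee) + 0.3·h(Junior) + 0.15·0
h(Junior) = 0.3·1 + 0.2·h(Trainee) + 0.35·h(Junior) + 0.15·0
Solving: h(Trainee) = 0.6667, h(Junior) = 0.6667.
Starting from Trainee, the probability is 0.6667.

0.6667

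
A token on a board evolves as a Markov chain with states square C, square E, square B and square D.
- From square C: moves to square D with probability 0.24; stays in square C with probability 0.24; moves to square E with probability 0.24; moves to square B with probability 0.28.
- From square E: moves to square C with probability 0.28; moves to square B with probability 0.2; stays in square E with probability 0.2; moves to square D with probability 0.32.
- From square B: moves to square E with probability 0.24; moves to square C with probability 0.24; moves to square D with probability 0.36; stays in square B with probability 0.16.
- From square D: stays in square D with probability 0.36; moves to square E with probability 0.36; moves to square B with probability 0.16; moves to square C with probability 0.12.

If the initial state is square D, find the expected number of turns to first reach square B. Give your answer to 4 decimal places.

Let t(s) be the expected number of turns to first reach square B from state s, with t(square B) = 0. Conditioning on the first turn:
t(square C) = 1 + 0.24·t(square C) + 0.24·t(square E) + 0.24·t(square D)
t(square E) = 1 + 0.28·t(square C) + 0.2·t(square E) + 0.32·t(square D)
t(square D) = 1 + 0.12·t(square C) + 0.36·t(square E) + 0.36·t(square D)
Solving: t(square C) = 4.4807, t(square E) = 4.8765, t(square D) = 5.1457.
Expected turns from square D to square B: 5.1457.

5.1457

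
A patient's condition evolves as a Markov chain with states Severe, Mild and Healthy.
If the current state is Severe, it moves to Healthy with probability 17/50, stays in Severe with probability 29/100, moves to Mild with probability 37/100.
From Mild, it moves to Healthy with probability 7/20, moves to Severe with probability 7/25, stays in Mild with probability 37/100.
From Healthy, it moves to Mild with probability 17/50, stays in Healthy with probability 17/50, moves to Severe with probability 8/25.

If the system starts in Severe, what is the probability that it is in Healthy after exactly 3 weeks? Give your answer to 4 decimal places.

Propagate the distribution vector 3 weeks from Severe.
After 0 weeks: (1.0000, 0.0000, 0.0000)
After 1 week: (0.2900, 0.3700, 0.3400)
After 2 weeks: (0.2965, 0.3598, 0.3437)
After 3 weeks: (0.2967, 0.3597, 0.3436)
P(in Healthy after 3 weeks) = 0.3436

0.3436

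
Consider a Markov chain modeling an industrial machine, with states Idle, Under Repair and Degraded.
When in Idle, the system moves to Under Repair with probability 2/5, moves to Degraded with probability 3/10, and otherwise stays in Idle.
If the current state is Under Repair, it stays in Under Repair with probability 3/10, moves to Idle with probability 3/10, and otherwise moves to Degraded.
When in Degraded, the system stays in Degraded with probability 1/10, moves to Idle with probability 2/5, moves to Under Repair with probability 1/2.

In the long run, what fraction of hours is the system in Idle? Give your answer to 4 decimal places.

0.3282

Let the stationary distribution be π with π = πP and π_1 + π_2 + π_3 = 1.
π_1 = 0.3·π_1 + 0.3·π_2 + 0.4·π_3
π_2 = 0.4·π_1 + 0.3·π_2 + 0.5·π_3
Solving with the normalization constraint gives π = (0.3282, 0.3893, 0.2824).
So the stationary probability of Idle is 0.3282.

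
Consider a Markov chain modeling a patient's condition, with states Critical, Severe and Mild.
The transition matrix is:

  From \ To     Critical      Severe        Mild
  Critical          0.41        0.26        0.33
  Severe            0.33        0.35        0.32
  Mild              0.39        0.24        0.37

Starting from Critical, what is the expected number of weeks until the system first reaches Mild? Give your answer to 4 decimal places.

Let t(s) be the expected number of weeks to first reach Mild from state s, with t(Mild) = 0. Conditioning on the first week:
t(Critical) = 1 + 0.41·t(Critical) + 0.26·t(Severe)
t(Severe) = 1 + 0.33·t(Critical) + 0.35·t(Severe)
Solving: t(Critical) = 3.0568, t(Severe) = 3.0904.
Expected weeks from Critical to Mild: 3.0568.

3.0568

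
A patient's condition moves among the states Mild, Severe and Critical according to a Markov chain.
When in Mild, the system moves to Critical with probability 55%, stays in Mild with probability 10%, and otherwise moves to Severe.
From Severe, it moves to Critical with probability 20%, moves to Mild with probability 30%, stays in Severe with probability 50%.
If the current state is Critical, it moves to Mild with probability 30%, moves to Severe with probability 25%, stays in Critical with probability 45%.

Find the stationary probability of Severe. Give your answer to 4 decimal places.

0.3667

Let the stationary distribution be π with π = πP and π_1 + π_2 + π_3 = 1.
π_1 = 0.1·π_1 + 0.3·π_2 + 0.3·π_3
π_2 = 0.35·π_1 + 0.5·π_2 + 0.25·π_3
Solving with the normalization constraint gives π = (0.2500, 0.3667, 0.3833).
So the stationary probability of Severe is 0.3667.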